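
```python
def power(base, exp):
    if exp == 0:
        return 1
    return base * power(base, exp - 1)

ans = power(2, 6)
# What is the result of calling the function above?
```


power(2, 6)
= 2 * power(2, 5)
= 2 * 2 * power(2, 4)
= 2 * 2 * 2 * power(2, 3)
= 2 * 2 * 2 * 2 * power(2, 2)
= 2 * 2 * 2 * 2 * 2 * power(2, 1)
= 2 * 2 * 2 * 2 * 2 * 2 * power(2, 0)
= 2 * 2 * 2 * 2 * 2 * 2 * 1
= 64


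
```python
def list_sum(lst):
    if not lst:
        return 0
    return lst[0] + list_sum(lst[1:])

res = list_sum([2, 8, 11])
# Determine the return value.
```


list_sum([2, 8, 11])
= 2 + list_sum([8, 11])
= 2 + 8 + list_sum([11])
= 2 + 8 + 11 + list_sum([])
= 2 + 8 + 11 + 0
= 21


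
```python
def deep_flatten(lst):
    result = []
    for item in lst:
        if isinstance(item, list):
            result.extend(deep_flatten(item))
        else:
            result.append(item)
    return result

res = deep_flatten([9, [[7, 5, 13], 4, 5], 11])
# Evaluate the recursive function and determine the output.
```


deep_flatten([9, [[7, 5, 13], 4, 5], 11])
Processing each element:
  9 is not a list -> append 9
  [[7, 5, 13], 4, 5] is a list -> deep_flatten recursively -> [7, 5, 13, 4, 5]
  11 is not a list -> append 11
= [9, 7, 5, 13, 4, 5, 11]


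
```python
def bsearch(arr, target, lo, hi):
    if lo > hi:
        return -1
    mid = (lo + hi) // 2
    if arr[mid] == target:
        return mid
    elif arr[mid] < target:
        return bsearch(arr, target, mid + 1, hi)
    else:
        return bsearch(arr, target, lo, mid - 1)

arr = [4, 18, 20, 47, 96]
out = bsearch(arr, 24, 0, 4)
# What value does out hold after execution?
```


bsearch(arr, 24, 0, 4)
lo=0, hi=4, mid=2, arr[mid]=20
20 < 24, search right half
lo=3, hi=4, mid=3, arr[mid]=47
47 > 24, search left half
lo > hi, target not found, return -1
= -1


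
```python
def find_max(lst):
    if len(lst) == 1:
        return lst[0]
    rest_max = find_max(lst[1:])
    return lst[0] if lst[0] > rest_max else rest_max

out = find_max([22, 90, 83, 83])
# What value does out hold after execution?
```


find_max([22, 90, 83, 83])
= compare 22 with find_max([90, 83, 83])
= compare 90 with find_max([83, 83])
= compare 83 with find_max([83])
Base: find_max([83]) = 83
compare 83 with 83: max = 83
compare 90 with 83: max = 90
compare 22 with 90: max = 90
= 90


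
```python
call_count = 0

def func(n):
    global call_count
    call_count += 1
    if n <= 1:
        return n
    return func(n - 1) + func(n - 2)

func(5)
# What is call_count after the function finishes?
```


func(5) calls func(4) and func(3); each non-base call branches into two more.
Let C(k) = total number of calls made by func(k), including the call to func(k) itself.
Base cases: C(0) = 1, C(1) = 1
Recurrence: C(k) = 1 + C(k-1) + C(k-2)
  C(2) = 1 + C(1) + C(0) = 1 + 1 + 1 = 3
  C(3) = 1 + C(2) + C(1) = 1 + 3 + 1 = 5
  C(4) = 1 + C(3) + C(2) = 1 + 5 + 3 = 9
  C(5) = 1 + C(4) + C(3) = 1 + 9 + 5 = 15
Total calls = C(5) = 15


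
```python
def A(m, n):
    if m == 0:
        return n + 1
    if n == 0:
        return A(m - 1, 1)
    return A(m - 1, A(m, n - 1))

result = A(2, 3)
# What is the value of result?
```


A(2, 3)
= A(1, A(2, 2))
First compute A(2, 2) = 7
= A(1, 7)
= 9


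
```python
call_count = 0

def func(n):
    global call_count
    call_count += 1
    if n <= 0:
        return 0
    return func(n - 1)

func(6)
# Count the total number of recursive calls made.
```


func(6) calls func(5) calls ... calls func(0)
Total calls: 6 + 1 (for base case) = 7


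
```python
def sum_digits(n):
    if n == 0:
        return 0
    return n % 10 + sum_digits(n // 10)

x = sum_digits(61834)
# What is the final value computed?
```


sum_digits(61834)
= 4 + sum_digits(6183)
= 4 + 3 + sum_digits(618)
= 4 + 3 + 8 + sum_digits(61)
= 4 + 3 + 8 + 1 + sum_digits(6)
= 4 + 3 + 8 + 1 + 6 + sum_digits(0)
= 4 + 3 + 8 + 1 + 6 + 0
= 22


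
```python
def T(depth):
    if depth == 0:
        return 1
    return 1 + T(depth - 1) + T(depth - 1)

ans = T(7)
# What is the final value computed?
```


T(7)
= 1 + T(6) + T(6)
= 1 + 2 * T(6)
T(k) = 2^(k+1) - 1
T(0) = 1
T(1) = 3
T(2) = 7
T(3) = 15
T(4) = 31
T(7) = 2^8 - 1 = 255


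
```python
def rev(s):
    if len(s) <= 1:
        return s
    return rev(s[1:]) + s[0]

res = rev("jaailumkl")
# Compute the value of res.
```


rev("jaailumkl")
= rev("aailumkl") + "j"
= rev("ailumkl") + "a" + "j"
= rev("ilumkl") + "a" + "a" + "j"
= rev("lumkl") + "i" + "a" + "a" + "j"
= rev("umkl") + "l" + "i" + "a" + "a" + "j"
= rev("mkl") + "u" + "l" + "i" + "a" + "a" + "j"
= rev("kl") + "m" + "u" + "l" + "i" + "a" + "a" + "j"
= rev("l") + "k" + "m" + "u" + "l" + "i" + "a" + "a" + "j"
= "l" + "k" + "m" + "u" + "l" + "i" + "a" + "a" + "j"
= "lkmuliaaj"


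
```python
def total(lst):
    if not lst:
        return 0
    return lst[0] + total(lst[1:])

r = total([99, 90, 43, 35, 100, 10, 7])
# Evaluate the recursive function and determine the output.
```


total([99, 90, 43, 35, 100, 10, 7])
= 99 + total([90, 43, 35, 100, 10, 7])
= 99 + 90 + total([43, 35, 100, 10, 7])
= 99 + 90 + 43 + total([35, 100, 10, 7])
= 99 + 90 + 43 + 35 + total([100, 10, 7])
= 99 + 90 + 43 + 35 + 100 + total([10, 7])
= 99 + 90 + 43 + 35 + 100 + 10 + total([7])
= 99 + 90 + 43 + 35 + 100 + 10 + 7 + total([])
= 99 + 90 + 43 + 35 + 100 + 10 + 7 + 0
= 384


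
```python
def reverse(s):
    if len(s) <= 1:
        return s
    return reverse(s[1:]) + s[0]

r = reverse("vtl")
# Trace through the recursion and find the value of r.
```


reverse("vtl")
= reverse("tl") + "v"
= reverse("l") + "t" + "v"
= "l" + "t" + "v"
= "ltv"


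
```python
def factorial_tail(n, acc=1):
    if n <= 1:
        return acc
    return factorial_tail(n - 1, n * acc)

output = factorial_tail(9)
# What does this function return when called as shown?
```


factorial_tail(9, 1)
= factorial_tail(8, 9 * 1) = factorial_tail(8, 9)
= factorial_tail(7, 8 * 9) = factorial_tail(7, 72)
= factorial_tail(6, 7 * 72) = factorial_tail(6, 504)
= factorial_tail(5, 6 * 504) = factorial_tail(5, 3024)
= factorial_tail(4, 5 * 3024) = factorial_tail(4, 15120)
= factorial_tail(3, 4 * 15120) = factorial_tail(3, 60480)
= factorial_tail(2, 3 * 60480) = factorial_tail(2, 181440)
= factorial_tail(1, 2 * 181440) = factorial_tail(1, 362880)
n <= 1, return acc = 362880


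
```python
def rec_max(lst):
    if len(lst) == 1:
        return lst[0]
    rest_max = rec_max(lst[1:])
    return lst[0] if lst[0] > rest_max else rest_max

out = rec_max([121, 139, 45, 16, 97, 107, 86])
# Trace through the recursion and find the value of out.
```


rec_max([121, 139, 45, 16, 97, 107, 86])
= compare 121 with rec_max([139, 45, 16, 97, 107, 86])
= compare 139 with rec_max([45, 16, 97, 107, 86])
= compare 45 with rec_max([16, 97, 107, 86])
= compare 16 with rec_max([97, 107, 86])
= compare 97 with rec_max([107, 86])
= compare 107 with rec_max([86])
Base: rec_max([86]) = 86
compare 107 with 86: max = 107
compare 97 with 107: max = 107
compare 16 with 107: max = 107
compare 45 with 107: max = 107
compare 139 with 107: max = 139
compare 121 with 139: max = 139
= 139


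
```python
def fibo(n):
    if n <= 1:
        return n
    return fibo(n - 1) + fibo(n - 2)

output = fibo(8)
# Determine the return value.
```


fibo(8)
= fibo(7) + fibo(6)
= (fibo(6) + fibo(5)) + fibo(6)
Computing bottom-up: fibo(0)=0, fibo(1)=1, fibo(2)=1, fibo(3)=2, fibo(4)=3, fibo(5)=5, fibo(6)=8, fibo(7)=13, fibo(8)=21
= 21


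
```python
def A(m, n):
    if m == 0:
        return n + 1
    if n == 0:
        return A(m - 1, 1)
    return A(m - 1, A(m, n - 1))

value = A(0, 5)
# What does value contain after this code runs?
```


A(0, 5)
m == 0: return 5 + 1 = 6
= 6


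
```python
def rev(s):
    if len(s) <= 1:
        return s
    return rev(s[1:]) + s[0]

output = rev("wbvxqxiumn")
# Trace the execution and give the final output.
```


rev("wbvxqxiumn")
= rev("bvxqxiumn") + "w"
= rev("vxqxiumn") + "b" + "w"
= rev("xqxiumn") + "v" + "b" + "w"
= rev("qxiumn") + "x" + "v" + "b" + "w"
= rev("xiumn") + "q" + "x" + "v" + "b" + "w"
= rev("iumn") + "x" + "q" + "x" + "v" + "b" + "w"
= rev("umn") + "i" + "x" + "q" + "x" + "v" + "b" + "w"
= rev("mn") + "u" + "i" + "x" + "q" + "x" + "v" + "b" + "w"
= rev("n") + "m" + "u" + "i" + "x" + "q" + "x" + "v" + "b" + "w"
= "n" + "m" + "u" + "i" + "x" + "q" + "x" + "v" + "b" + "w"
= "nmuixqxvbw"


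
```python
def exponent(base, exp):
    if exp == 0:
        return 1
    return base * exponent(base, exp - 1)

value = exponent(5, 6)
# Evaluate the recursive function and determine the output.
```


exponent(5, 6)
= 5 * exponent(5, 5)
= 5 * 5 * exponent(5, 4)
= 5 * 5 * 5 * exponent(5, 3)
= 5 * 5 * 5 * 5 * exponent(5, 2)
= 5 * 5 * 5 * 5 * 5 * exponent(5, 1)
= 5 * 5 * 5 * 5 * 5 * 5 * exponent(5, 0)
= 5 * 5 * 5 * 5 * 5 * 5 * 1
= 15625


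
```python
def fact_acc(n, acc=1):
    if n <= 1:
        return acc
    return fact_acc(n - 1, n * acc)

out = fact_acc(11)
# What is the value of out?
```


fact_acc(11, 1)
= fact_acc(10, 11 * 1) = fact_acc(10, 11)
= fact_acc(9, 10 * 11) = fact_acc(9, 110)
= fact_acc(8, 9 * 110) = fact_acc(8, 990)
= fact_acc(7, 8 * 990) = fact_acc(7, 7920)
= fact_acc(6, 7 * 7920) = fact_acc(6, 55440)
= fact_acc(5, 6 * 55440) = fact_acc(5, 332640)
= fact_acc(4, 5 * 332640) = fact_acc(4, 1663200)
= fact_acc(3, 4 * 1663200) = fact_acc(3, 6652800)
= fact_acc(2, 3 * 6652800) = fact_acc(2, 19958400)
= fact_acc(1, 2 * 19958400) = fact_acc(1, 39916800)
n <= 1, return acc = 39916800


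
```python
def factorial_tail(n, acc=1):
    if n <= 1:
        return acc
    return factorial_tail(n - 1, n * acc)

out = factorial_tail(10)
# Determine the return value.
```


factorial_tail(10, 1)
= factorial_tail(9, 10 * 1) = factorial_tail(9, 10)
= factorial_tail(8, 9 * 10) = factorial_tail(8, 90)
= factorial_tail(7, 8 * 90) = factorial_tail(7, 720)
= factorial_tail(6, 7 * 720) = factorial_tail(6, 5040)
= factorial_tail(5, 6 * 5040) = factorial_tail(5, 30240)
= factorial_tail(4, 5 * 30240) = factorial_tail(4, 151200)
= factorial_tail(3, 4 * 151200) = factorial_tail(3, 604800)
= factorial_tail(2, 3 * 604800) = factorial_tail(2, 1814400)
= factorial_tail(1, 2 * 1814400) = factorial_tail(1, 3628800)
n <= 1, return acc = 3628800


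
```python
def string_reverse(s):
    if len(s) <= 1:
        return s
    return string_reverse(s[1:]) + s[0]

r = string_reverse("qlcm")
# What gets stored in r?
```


string_reverse("qlcm")
= string_reverse("lcm") + "q"
= string_reverse("cm") + "l" + "q"
= string_reverse("m") + "c" + "l" + "q"
= "m" + "c" + "l" + "q"
= "mclq"


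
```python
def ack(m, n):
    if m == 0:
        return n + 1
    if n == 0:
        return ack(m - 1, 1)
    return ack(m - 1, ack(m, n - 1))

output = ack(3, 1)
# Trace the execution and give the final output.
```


ack(3, 1)
= ack(2, ack(3, 0))
First compute ack(3, 0) = 5
= ack(2, 5)
= 13


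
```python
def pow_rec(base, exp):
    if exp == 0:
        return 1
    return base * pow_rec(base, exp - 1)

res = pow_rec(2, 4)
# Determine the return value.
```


pow_rec(2, 4)
= 2 * pow_rec(2, 3)
= 2 * 2 * pow_rec(2, 2)
= 2 * 2 * 2 * pow_rec(2, 1)
= 2 * 2 * 2 * 2 * pow_rec(2, 0)
= 2 * 2 * 2 * 2 * 1
= 16


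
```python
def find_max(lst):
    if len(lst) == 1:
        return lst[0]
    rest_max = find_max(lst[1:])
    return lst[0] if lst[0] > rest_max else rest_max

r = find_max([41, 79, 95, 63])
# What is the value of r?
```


find_max([41, 79, 95, 63])
= compare 41 with find_max([79, 95, 63])
= compare 79 with find_max([95, 63])
= compare 95 with find_max([63])
Base: find_max([63]) = 63
compare 95 with 63: max = 95
compare 79 with 95: max = 95
compare 41 with 95: max = 95
= 95


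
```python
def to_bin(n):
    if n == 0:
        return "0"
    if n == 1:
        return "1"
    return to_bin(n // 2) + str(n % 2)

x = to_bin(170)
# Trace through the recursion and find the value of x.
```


to_bin(170)
= to_bin(85) + "0"
= to_bin(42) + "1" + "0"
= to_bin(21) + "0" + "1" + "0"
= to_bin(10) + "1" + "0" + "1" + "0"
= to_bin(5) + "0" + "1" + "0" + "1" + "0"
= to_bin(2) + "1" + "0" + "1" + "0" + "1" + "0"
= to_bin(1) + "0" + "1" + "0" + "1" + "0" + "1" + "0"
= "1" + "0" + "1" + "0" + "1" + "0" + "1" + "0"
= "10101010"


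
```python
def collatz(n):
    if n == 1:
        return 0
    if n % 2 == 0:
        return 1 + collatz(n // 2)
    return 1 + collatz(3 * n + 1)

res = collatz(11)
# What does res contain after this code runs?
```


collatz(11)
11 is odd -> 3*11+1 = 34 -> collatz(34)
34 is even -> collatz(17)
17 is odd -> 3*17+1 = 52 -> collatz(52)
52 is even -> collatz(26)
26 is even -> collatz(13)
13 is odd -> 3*13+1 = 40 -> collatz(40)
40 is even -> collatz(20)
20 is even -> collatz(10)
10 is even -> collatz(5)
5 is odd -> 3*5+1 = 16 -> collatz(16)
16 is even -> collatz(8)
8 is even -> collatz(4)
4 is even -> collatz(2)
2 is even -> collatz(1)
Reached 1 after 14 steps
= 14


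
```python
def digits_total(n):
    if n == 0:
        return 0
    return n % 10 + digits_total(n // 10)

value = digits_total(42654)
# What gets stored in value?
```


digits_total(42654)
= 4 + digits_total(4265)
= 4 + 5 + digits_total(426)
= 4 + 5 + 6 + digits_total(42)
= 4 + 5 + 6 + 2 + digits_total(4)
= 4 + 5 + 6 + 2 + 4 + digits_total(0)
= 4 + 5 + 6 + 2 + 4 + 0
= 21


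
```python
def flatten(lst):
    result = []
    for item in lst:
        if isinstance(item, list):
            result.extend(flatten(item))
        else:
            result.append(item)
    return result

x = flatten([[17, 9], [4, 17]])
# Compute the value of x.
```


flatten([[17, 9], [4, 17]])
Processing each element:
  [17, 9] is a list -> flatten recursively -> [17, 9]
  [4, 17] is a list -> flatten recursively -> [4, 17]
= [17, 9, 4, 17]


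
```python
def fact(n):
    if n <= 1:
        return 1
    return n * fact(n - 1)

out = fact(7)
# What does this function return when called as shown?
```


fact(7)
= 7 * fact(6)
= 7 * 6 * fact(5)
= 7 * 6 * 5 * fact(4)
= 7 * 6 * 5 * 4 * fact(3)
= 7 * 6 * 5 * 4 * 3 * fact(2)
= 7 * 6 * 5 * 4 * 3 * 2 * fact(1)
= 7 * 6 * 5 * 4 * 3 * 2 * 1
= 5040


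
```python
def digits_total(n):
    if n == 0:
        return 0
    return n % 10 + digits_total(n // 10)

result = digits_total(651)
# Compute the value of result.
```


digits_total(651)
= 1 + digits_total(65)
= 1 + 5 + digits_total(6)
= 1 + 5 + 6 + digits_total(0)
= 1 + 5 + 6 + 0
= 12


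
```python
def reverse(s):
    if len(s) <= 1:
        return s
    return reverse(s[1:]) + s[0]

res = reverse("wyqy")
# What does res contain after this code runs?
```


reverse("wyqy")
= reverse("yqy") + "w"
= reverse("qy") + "y" + "w"
= reverse("y") + "q" + "y" + "w"
= "y" + "q" + "y" + "w"
= "yqyw"


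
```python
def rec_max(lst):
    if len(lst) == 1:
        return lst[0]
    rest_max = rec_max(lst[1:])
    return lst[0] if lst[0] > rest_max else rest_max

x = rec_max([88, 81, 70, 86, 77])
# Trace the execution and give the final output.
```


rec_max([88, 81, 70, 86, 77])
= compare 88 with rec_max([81, 70, 86, 77])
= compare 81 with rec_max([70, 86, 77])
= compare 70 with rec_max([86, 77])
= compare 86 with rec_max([77])
Base: rec_max([77]) = 77
compare 86 with 77: max = 86
compare 70 with 86: max = 86
compare 81 with 86: max = 86
compare 88 with 86: max = 88
= 88


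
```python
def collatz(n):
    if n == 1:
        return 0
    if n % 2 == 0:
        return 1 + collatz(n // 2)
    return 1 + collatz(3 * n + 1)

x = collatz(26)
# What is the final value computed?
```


collatz(26)
26 is even -> collatz(13)
13 is odd -> 3*13+1 = 40 -> collatz(40)
40 is even -> collatz(20)
20 is even -> collatz(10)
10 is even -> collatz(5)
5 is odd -> 3*5+1 = 16 -> collatz(16)
16 is even -> collatz(8)
8 is even -> collatz(4)
4 is even -> collatz(2)
2 is even -> collatz(1)
Reached 1 after 10 steps
= 10


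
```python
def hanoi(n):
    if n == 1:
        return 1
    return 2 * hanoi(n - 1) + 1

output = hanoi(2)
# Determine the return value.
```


hanoi(2)
= 2 * hanoi(1) + 1
Now compute bottom-up:
hanoi(1) = 1
hanoi(2) = 2 * 1 + 1 = 3
= 3


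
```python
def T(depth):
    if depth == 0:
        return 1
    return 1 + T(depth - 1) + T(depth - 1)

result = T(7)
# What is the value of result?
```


T(7)
= 1 + T(6) + T(6)
= 1 + 2 * T(6)
T(k) = 2^(k+1) - 1
T(0) = 1
T(1) = 3
T(2) = 7
T(3) = 15
T(4) = 31
T(7) = 2^8 - 1 = 255


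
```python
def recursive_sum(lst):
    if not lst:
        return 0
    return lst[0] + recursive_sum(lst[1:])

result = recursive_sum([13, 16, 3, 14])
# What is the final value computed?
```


recursive_sum([13, 16, 3, 14])
= 13 + recursive_sum([16, 3, 14])
= 13 + 16 + recursive_sum([3, 14])
= 13 + 16 + 3 + recursive_sum([14])
= 13 + 16 + 3 + 14 + recursive_sum([])
= 13 + 16 + 3 + 14 + 0
= 46


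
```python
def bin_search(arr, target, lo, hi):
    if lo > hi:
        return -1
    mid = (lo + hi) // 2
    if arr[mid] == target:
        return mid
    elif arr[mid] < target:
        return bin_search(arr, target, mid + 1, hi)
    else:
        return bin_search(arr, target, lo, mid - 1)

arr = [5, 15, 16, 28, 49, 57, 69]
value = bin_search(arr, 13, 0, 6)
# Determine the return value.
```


bin_search(arr, 13, 0, 6)
lo=0, hi=6, mid=3, arr[mid]=28
28 > 13, search left half
lo=0, hi=2, mid=1, arr[mid]=15
15 > 13, search left half
lo=0, hi=0, mid=0, arr[mid]=5
5 < 13, search right half
lo > hi, target not found, return -1
= -1


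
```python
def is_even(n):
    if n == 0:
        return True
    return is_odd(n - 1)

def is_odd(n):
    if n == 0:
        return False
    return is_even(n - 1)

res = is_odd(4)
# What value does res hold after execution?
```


is_odd(4)
= is_even(3)
= is_odd(2)
= is_even(1)
= is_odd(0)
n == 0: return False
= False


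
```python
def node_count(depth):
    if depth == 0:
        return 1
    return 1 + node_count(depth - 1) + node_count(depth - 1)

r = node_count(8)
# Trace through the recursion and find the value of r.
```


node_count(8)
= 1 + node_count(7) + node_count(7)
= 1 + 2 * node_count(7)
node_count(k) = 2^(k+1) - 1
node_count(0) = 1
node_count(1) = 3
node_count(2) = 7
node_count(3) = 15
node_count(4) = 31
node_count(8) = 2^9 - 1 = 511


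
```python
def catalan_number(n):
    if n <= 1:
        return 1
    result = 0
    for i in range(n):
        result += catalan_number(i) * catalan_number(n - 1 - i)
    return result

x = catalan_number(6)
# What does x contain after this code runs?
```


catalan_number(6)
= sum of catalan_number(i) * catalan_number(6-1-i) for i in 0..5
First compute sub-values bottom-up:
  catalan_number(0) = 1, catalan_number(1) = 1
  catalan_number(2) = 1*1 + 1*1 = 2
  catalan_number(3) = 1*2 + 1*1 + 2*1 = 5
  catalan_number(4) = 1*5 + 1*2 + 2*1 + 5*1 = 14
  catalan_number(5) = 1*14 + 1*5 + 2*2 + 5*1 + 14*1 = 42
Now catalan_number(6):
  catalan_number(0)*catalan_number(5) = 1*42 = 42
  catalan_number(1)*catalan_number(4) = 1*14 = 14
  catalan_number(2)*catalan_number(3) = 2*5 = 10
  catalan_number(3)*catalan_number(2) = 5*2 = 10
  catalan_number(4)*catalan_number(1) = 14*1 = 14
  catalan_number(5)*catalan_number(0) = 42*1 = 42
= 42 + 14 + 10 + 10 + 14 + 42
= 132


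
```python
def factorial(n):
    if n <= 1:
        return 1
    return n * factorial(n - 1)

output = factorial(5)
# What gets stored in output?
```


factorial(5)
= 5 * factorial(4)
= 5 * 4 * factorial(3)
= 5 * 4 * 3 * factorial(2)
= 5 * 4 * 3 * 2 * factorial(1)
= 5 * 4 * 3 * 2 * 1
= 120


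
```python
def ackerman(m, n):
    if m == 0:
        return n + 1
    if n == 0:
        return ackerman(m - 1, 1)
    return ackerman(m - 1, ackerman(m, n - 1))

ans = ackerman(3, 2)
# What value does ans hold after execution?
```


ackerman(3, 2)
= ackerman(2, ackerman(3, 1))
First compute ackerman(3, 1) = 13
= ackerman(2, 13)
= 29


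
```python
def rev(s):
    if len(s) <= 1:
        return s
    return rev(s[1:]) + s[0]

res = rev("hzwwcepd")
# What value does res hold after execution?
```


rev("hzwwcepd")
= rev("zwwcepd") + "h"
= rev("wwcepd") + "z" + "h"
= rev("wcepd") + "w" + "z" + "h"
= rev("cepd") + "w" + "w" + "z" + "h"
= rev("epd") + "c" + "w" + "w" + "z" + "h"
= rev("pd") + "e" + "c" + "w" + "w" + "z" + "h"
= rev("d") + "p" + "e" + "c" + "w" + "w" + "z" + "h"
= "d" + "p" + "e" + "c" + "w" + "w" + "z" + "h"
= "dpecwwzh"


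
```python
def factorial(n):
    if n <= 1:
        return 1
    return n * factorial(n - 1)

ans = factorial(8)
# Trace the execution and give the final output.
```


factorial(8)
= 8 * factorial(7)
= 8 * 7 * factorial(6)
= 8 * 7 * 6 * factorial(5)
= 8 * 7 * 6 * 5 * factorial(4)
= 8 * 7 * 6 * 5 * 4 * factorial(3)
= 8 * 7 * 6 * 5 * 4 * 3 * factorial(2)
= 8 * 7 * 6 * 5 * 4 * 3 * 2 * factorial(1)
= 8 * 7 * 6 * 5 * 4 * 3 * 2 * 1
= 40320


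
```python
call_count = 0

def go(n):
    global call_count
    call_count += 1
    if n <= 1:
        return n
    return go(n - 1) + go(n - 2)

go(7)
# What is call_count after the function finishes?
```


go(7) calls go(6) and go(5); each non-base call branches into two more.
Let C(k) = total number of calls made by go(k), including the call to go(k) itself.
Base cases: C(0) = 1, C(1) = 1
Recurrence: C(k) = 1 + C(k-1) + C(k-2)
  C(2) = 1 + C(1) + C(0) = 1 + 1 + 1 = 3
  C(3) = 1 + C(2) + C(1) = 1 + 3 + 1 = 5
  C(4) = 1 + C(3) + C(2) = 1 + 5 + 3 = 9
  C(5) = 1 + C(4) + C(3) = 1 + 9 + 5 = 15
  C(6) = 1 + C(5) + C(4) = 1 + 15 + 9 = 25
  C(7) = 1 + C(6) + C(5) = 1 + 25 + 15 = 41
Total calls = C(7) = 41


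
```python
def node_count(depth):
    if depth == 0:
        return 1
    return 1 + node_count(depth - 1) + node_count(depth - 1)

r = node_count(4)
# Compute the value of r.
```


node_count(4)
= 1 + node_count(3) + node_count(3)
= 1 + 2 * node_count(3)
node_count(k) = 2^(k+1) - 1
node_count(0) = 1
node_count(1) = 3
node_count(2) = 7
node_count(3) = 15
node_count(4) = 31
node_count(4) = 2^5 - 1 = 31


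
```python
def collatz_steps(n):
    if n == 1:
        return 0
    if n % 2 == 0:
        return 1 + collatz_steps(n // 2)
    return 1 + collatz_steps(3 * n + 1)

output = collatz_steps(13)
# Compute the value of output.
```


collatz_steps(13)
13 is odd -> 3*13+1 = 40 -> collatz_steps(40)
40 is even -> collatz_steps(20)
20 is even -> collatz_steps(10)
10 is even -> collatz_steps(5)
5 is odd -> 3*5+1 = 16 -> collatz_steps(16)
16 is even -> collatz_steps(8)
8 is even -> collatz_steps(4)
4 is even -> collatz_steps(2)
2 is even -> collatz_steps(1)
Reached 1 after 9 steps
= 9


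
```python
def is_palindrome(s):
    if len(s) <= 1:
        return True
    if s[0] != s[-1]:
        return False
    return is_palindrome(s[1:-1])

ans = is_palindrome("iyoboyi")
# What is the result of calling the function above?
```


is_palindrome("iyoboyi")
"iyoboyi": s[0]='i' == s[-1]='i' -> is_palindrome("yoboy")
"yoboy": s[0]='y' == s[-1]='y' -> is_palindrome("obo")
"obo": s[0]='o' == s[-1]='o' -> is_palindrome("b")
"b": len <= 1 -> True
= True


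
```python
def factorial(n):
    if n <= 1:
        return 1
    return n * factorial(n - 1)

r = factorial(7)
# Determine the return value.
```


factorial(7)
= 7 * factorial(6)
= 7 * 6 * factorial(5)
= 7 * 6 * 5 * factorial(4)
= 7 * 6 * 5 * 4 * factorial(3)
= 7 * 6 * 5 * 4 * 3 * factorial(2)
= 7 * 6 * 5 * 4 * 3 * 2 * factorial(1)
= 7 * 6 * 5 * 4 * 3 * 2 * 1
= 5040


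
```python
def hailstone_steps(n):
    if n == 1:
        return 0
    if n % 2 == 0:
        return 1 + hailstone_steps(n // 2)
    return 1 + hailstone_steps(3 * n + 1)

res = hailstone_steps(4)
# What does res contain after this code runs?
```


hailstone_steps(4)
4 is even -> hailstone_steps(2)
2 is even -> hailstone_steps(1)
Reached 1 after 2 steps
= 2


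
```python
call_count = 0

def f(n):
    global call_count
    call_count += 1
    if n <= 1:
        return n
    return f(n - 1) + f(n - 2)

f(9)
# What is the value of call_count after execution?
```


f(9) calls f(8) and f(7); each non-base call branches into two more.
Let C(k) = total number of calls made by f(k), including the call to f(k) itself.
Base cases: C(0) = 1, C(1) = 1
Recurrence: C(k) = 1 + C(k-1) + C(k-2)
  C(2) = 1 + C(1) + C(0) = 1 + 1 + 1 = 3
  C(3) = 1 + C(2) + C(1) = 1 + 3 + 1 = 5
  C(4) = 1 + C(3) + C(2) = 1 + 5 + 3 = 9
  C(5) = 1 + C(4) + C(3) = 1 + 9 + 5 = 15
  C(6) = 1 + C(5) + C(4) = 1 + 15 + 9 = 25
  C(7) = 1 + C(6) + C(5) = 1 + 25 + 15 = 41
  C(8) = 1 + C(7) + C(6) = 1 + 41 + 25 = 67
  C(9) = 1 + C(8) + C(7) = 1 + 67 + 41 = 109
Total calls = C(9) = 109


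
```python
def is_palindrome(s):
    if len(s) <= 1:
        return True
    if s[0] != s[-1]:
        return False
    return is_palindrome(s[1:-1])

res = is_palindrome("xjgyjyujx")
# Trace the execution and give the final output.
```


is_palindrome("xjgyjyujx")
"xjgyjyujx": s[0]='x' == s[-1]='x' -> is_palindrome("jgyjyuj")
"jgyjyuj": s[0]='j' == s[-1]='j' -> is_palindrome("gyjyu")
"gyjyu": s[0]='g' != s[-1]='u' -> False
= False


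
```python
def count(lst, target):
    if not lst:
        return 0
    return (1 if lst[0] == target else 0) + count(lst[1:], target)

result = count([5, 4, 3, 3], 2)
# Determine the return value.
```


count([5, 4, 3, 3], 2)
lst[0]=5 != 2: 0 + count([4, 3, 3], 2)
lst[0]=4 != 2: 0 + count([3, 3], 2)
lst[0]=3 != 2: 0 + count([3], 2)
lst[0]=3 != 2: 0 + count([], 2)
= 0


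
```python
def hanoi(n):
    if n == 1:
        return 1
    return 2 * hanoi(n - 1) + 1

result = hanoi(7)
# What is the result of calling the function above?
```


hanoi(7)
= 2 * hanoi(6) + 1
= 2 * (2 * hanoi(5) + 1) + 1
= 2 * (2 * (2 * hanoi(4) + 1) + 1) + 1
= 2 * (2 * (2 * (2 * hanoi(3) + 1) + 1) + 1) + 1
= 2 * (2 * (2 * (2 * (2 * hanoi(2) + 1) + 1) + 1) + 1) + 1
= 2 * (2 * (2 * (2 * (2 * (2 * hanoi(1) + 1) + 1) + 1) + 1) + 1) + 1
Now compute bottom-up:
hanoi(1) = 1
hanoi(2) = 2 * 1 + 1 = 3
hanoi(3) = 2 * 3 + 1 = 7
hanoi(4) = 2 * 7 + 1 = 15
hanoi(5) = 2 * 15 + 1 = 31
hanoi(6) = 2 * 31 + 1 = 63
hanoi(7) = 2 * 63 + 1 = 127
= 127


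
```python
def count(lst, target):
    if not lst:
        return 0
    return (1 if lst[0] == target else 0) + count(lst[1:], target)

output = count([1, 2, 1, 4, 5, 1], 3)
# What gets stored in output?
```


count([1, 2, 1, 4, 5, 1], 3)
lst[0]=1 != 3: 0 + count([2, 1, 4, 5, 1], 3)
lst[0]=2 != 3: 0 + count([1, 4, 5, 1], 3)
lst[0]=1 != 3: 0 + count([4, 5, 1], 3)
lst[0]=4 != 3: 0 + count([5, 1], 3)
lst[0]=5 != 3: 0 + count([1], 3)
lst[0]=1 != 3: 0 + count([], 3)
= 0


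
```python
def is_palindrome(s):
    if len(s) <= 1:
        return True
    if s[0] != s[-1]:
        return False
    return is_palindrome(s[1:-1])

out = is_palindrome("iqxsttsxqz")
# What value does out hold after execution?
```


is_palindrome("iqxsttsxqz")
"iqxsttsxqz": s[0]='i' != s[-1]='z' -> False
= False


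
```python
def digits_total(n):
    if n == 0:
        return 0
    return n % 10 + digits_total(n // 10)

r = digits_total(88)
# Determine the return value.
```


digits_total(88)
= 8 + digits_total(8)
= 8 + 8 + digits_total(0)
= 8 + 8 + 0
= 16


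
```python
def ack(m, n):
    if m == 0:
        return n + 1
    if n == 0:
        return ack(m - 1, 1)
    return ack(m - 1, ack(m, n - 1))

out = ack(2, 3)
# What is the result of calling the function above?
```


ack(2, 3)
= ack(1, ack(2, 2))
First compute ack(2, 2) = 7
= ack(1, 7)
= 9


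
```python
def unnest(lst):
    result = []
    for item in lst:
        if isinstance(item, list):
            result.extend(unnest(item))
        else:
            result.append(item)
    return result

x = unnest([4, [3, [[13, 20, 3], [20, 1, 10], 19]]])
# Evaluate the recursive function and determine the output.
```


unnest([4, [3, [[13, 20, 3], [20, 1, 10], 19]]])
Processing each element:
  4 is not a list -> append 4
  [3, [[13, 20, 3], [20, 1, 10], 19]] is a list -> unnest recursively -> [3, 13, 20, 3, 20, 1, 10, 19]
= [4, 3, 13, 20, 3, 20, 1, 10, 19]


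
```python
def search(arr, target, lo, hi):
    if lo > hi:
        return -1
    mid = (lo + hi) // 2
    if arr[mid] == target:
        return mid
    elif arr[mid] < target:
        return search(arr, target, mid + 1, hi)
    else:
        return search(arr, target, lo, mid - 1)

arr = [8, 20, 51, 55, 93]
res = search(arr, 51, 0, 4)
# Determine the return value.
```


search(arr, 51, 0, 4)
lo=0, hi=4, mid=2, arr[mid]=51
arr[2] == 51, found at index 2
= 2


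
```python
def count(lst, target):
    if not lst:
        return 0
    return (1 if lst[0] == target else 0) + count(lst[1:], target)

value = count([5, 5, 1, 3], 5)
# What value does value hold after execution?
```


count([5, 5, 1, 3], 5)
lst[0]=5 == 5: 1 + count([5, 1, 3], 5)
lst[0]=5 == 5: 1 + count([1, 3], 5)
lst[0]=1 != 5: 0 + count([3], 5)
lst[0]=3 != 5: 0 + count([], 5)
= 2


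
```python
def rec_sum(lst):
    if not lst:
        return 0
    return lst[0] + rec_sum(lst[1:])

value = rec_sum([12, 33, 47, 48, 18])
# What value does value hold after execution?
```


rec_sum([12, 33, 47, 48, 18])
= 12 + rec_sum([33, 47, 48, 18])
= 12 + 33 + rec_sum([47, 48, 18])
= 12 + 33 + 47 + rec_sum([48, 18])
= 12 + 33 + 47 + 48 + rec_sum([18])
= 12 + 33 + 47 + 48 + 18 + rec_sum([])
= 12 + 33 + 47 + 48 + 18 + 0
= 158


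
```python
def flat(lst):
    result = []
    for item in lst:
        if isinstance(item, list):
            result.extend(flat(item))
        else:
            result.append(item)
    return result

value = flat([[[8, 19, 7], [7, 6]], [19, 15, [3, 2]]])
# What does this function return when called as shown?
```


flat([[[8, 19, 7], [7, 6]], [19, 15, [3, 2]]])
Processing each element:
  [[8, 19, 7], [7, 6]] is a list -> flat recursively -> [8, 19, 7, 7, 6]
  [19, 15, [3, 2]] is a list -> flat recursively -> [19, 15, 3, 2]
= [8, 19, 7, 7, 6, 19, 15, 3, 2]


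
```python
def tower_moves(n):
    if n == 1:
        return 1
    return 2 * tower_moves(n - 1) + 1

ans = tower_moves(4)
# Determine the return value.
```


tower_moves(4)
= 2 * tower_moves(3) + 1
= 2 * (2 * tower_moves(2) + 1) + 1
= 2 * (2 * (2 * tower_moves(1) + 1) + 1) + 1
Now compute bottom-up:
tower_moves(1) = 1
tower_moves(2) = 2 * 1 + 1 = 3
tower_moves(3) = 2 * 3 + 1 = 7
tower_moves(4) = 2 * 7 + 1 = 15
= 15


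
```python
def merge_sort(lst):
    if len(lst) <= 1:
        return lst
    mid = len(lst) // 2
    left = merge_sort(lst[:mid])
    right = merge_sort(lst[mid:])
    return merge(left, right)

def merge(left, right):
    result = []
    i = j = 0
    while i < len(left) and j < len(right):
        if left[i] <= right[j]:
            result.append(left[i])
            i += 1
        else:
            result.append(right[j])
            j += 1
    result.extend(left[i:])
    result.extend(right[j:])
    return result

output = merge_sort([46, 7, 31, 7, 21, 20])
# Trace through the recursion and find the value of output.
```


merge_sort([46, 7, 31, 7, 21, 20])
Split into [46, 7, 31] and [7, 21, 20]
Left sorted: [7, 31, 46]
Right sorted: [7, 20, 21]
Merge [7, 31, 46] and [7, 20, 21]
= [7, 7, 20, 21, 31, 46]


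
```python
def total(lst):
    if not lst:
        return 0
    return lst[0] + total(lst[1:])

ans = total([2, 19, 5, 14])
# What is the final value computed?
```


total([2, 19, 5, 14])
= 2 + total([19, 5, 14])
= 2 + 19 + total([5, 14])
= 2 + 19 + 5 + total([14])
= 2 + 19 + 5 + 14 + total([])
= 2 + 19 + 5 + 14 + 0
= 40


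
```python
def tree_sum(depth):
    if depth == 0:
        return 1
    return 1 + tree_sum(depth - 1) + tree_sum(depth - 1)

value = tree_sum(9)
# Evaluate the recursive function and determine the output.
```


tree_sum(9)
= 1 + tree_sum(8) + tree_sum(8)
= 1 + 2 * tree_sum(8)
tree_sum(k) = 2^(k+1) - 1
tree_sum(0) = 1
tree_sum(1) = 3
tree_sum(2) = 7
tree_sum(3) = 15
tree_sum(4) = 31
tree_sum(9) = 2^10 - 1 = 1023


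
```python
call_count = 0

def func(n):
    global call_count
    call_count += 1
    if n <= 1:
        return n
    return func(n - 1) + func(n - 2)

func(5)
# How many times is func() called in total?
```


func(5) calls func(4) and func(3); each non-base call branches into two more.
Let C(k) = total number of calls made by func(k), including the call to func(k) itself.
Base cases: C(0) = 1, C(1) = 1
Recurrence: C(k) = 1 + C(k-1) + C(k-2)
  C(2) = 1 + C(1) + C(0) = 1 + 1 + 1 = 3
  C(3) = 1 + C(2) + C(1) = 1 + 3 + 1 = 5
  C(4) = 1 + C(3) + C(2) = 1 + 5 + 3 = 9
  C(5) = 1 + C(4) + C(3) = 1 + 9 + 5 = 15
Total calls = C(5) = 15


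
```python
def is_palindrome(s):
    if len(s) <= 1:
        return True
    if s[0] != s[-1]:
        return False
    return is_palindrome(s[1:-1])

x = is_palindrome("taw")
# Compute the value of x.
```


is_palindrome("taw")
"taw": s[0]='t' != s[-1]='w' -> False
= False


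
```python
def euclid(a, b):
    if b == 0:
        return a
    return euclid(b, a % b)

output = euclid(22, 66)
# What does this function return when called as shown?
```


euclid(22, 66)
= euclid(66, 22 % 66) = euclid(66, 22)
= euclid(22, 66 % 22) = euclid(22, 0)
b == 0, return a = 22


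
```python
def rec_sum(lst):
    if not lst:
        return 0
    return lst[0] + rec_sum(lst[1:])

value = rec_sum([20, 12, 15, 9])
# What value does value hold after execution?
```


rec_sum([20, 12, 15, 9])
= 20 + rec_sum([12, 15, 9])
= 20 + 12 + rec_sum([15, 9])
= 20 + 12 + 15 + rec_sum([9])
= 20 + 12 + 15 + 9 + rec_sum([])
= 20 + 12 + 15 + 9 + 0
= 56


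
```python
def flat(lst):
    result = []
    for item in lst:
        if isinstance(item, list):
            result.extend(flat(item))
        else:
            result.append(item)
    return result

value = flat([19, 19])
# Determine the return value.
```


flat([19, 19])
Processing each element:
  19 is not a list -> append 19
  19 is not a list -> append 19
= [19, 19]


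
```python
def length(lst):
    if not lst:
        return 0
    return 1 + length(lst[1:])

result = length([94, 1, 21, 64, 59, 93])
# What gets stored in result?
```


length([94, 1, 21, 64, 59, 93])
= 1 + length([1, 21, 64, 59, 93])
= 1 + 1 + length([21, 64, 59, 93])
= 1 + 1 + 1 + length([64, 59, 93])
= 1 + 1 + 1 + 1 + length([59, 93])
= 1 + 1 + 1 + 1 + 1 + length([93])
= 1 + 1 + 1 + 1 + 1 + 1 + length([])
= 1 + 1 + 1 + 1 + 1 + 1 + 0
= 6


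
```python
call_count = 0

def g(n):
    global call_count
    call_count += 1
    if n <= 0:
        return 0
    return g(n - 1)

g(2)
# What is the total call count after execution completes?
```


g(2) calls g(1) calls ... calls g(0)
Total calls: 2 + 1 (for base case) = 3


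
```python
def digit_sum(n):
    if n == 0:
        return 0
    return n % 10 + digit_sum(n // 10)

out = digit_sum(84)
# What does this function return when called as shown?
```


digit_sum(84)
= 4 + digit_sum(8)
= 4 + 8 + digit_sum(0)
= 4 + 8 + 0
= 12


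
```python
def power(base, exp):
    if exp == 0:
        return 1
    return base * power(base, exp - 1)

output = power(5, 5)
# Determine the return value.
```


power(5, 5)
= 5 * power(5, 4)
= 5 * 5 * power(5, 3)
= 5 * 5 * 5 * power(5, 2)
= 5 * 5 * 5 * 5 * power(5, 1)
= 5 * 5 * 5 * 5 * 5 * power(5, 0)
= 5 * 5 * 5 * 5 * 5 * 1
= 3125


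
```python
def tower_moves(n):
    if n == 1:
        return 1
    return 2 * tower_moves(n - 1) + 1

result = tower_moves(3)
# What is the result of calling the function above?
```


tower_moves(3)
= 2 * tower_moves(2) + 1
= 2 * (2 * tower_moves(1) + 1) + 1
Now compute bottom-up:
tower_moves(1) = 1
tower_moves(2) = 2 * 1 + 1 = 3
tower_moves(3) = 2 * 3 + 1 = 7
= 7


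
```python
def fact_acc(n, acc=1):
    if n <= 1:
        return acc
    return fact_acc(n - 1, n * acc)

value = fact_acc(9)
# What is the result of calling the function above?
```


fact_acc(9, 1)
= fact_acc(8, 9 * 1) = fact_acc(8, 9)
= fact_acc(7, 8 * 9) = fact_acc(7, 72)
= fact_acc(6, 7 * 72) = fact_acc(6, 504)
= fact_acc(5, 6 * 504) = fact_acc(5, 3024)
= fact_acc(4, 5 * 3024) = fact_acc(4, 15120)
= fact_acc(3, 4 * 15120) = fact_acc(3, 60480)
= fact_acc(2, 3 * 60480) = fact_acc(2, 181440)
= fact_acc(1, 2 * 181440) = fact_acc(1, 362880)
n <= 1, return acc = 362880


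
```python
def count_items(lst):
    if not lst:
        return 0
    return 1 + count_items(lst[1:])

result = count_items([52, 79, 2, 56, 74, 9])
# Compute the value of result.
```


count_items([52, 79, 2, 56, 74, 9])
= 1 + count_items([79, 2, 56, 74, 9])
= 1 + 1 + count_items([2, 56, 74, 9])
= 1 + 1 + 1 + count_items([56, 74, 9])
= 1 + 1 + 1 + 1 + count_items([74, 9])
= 1 + 1 + 1 + 1 + 1 + count_items([9])
= 1 + 1 + 1 + 1 + 1 + 1 + count_items([])
= 1 + 1 + 1 + 1 + 1 + 1 + 0
= 6


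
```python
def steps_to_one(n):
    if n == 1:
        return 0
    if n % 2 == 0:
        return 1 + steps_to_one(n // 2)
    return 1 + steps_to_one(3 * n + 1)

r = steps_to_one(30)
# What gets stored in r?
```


steps_to_one(30)
30 is even -> steps_to_one(15)
15 is odd -> 3*15+1 = 46 -> steps_to_one(46)
46 is even -> steps_to_one(23)
23 is odd -> 3*23+1 = 70 -> steps_to_one(70)
70 is even -> steps_to_one(35)
35 is odd -> 3*35+1 = 106 -> steps_to_one(106)
106 is even -> steps_to_one(53)
53 is odd -> 3*53+1 = 160 -> steps_to_one(160)
160 is even -> steps_to_one(80)
80 is even -> steps_to_one(40)
40 is even -> steps_to_one(20)
20 is even -> steps_to_one(10)
10 is even -> steps_to_one(5)
5 is odd -> 3*5+1 = 16 -> steps_to_one(16)
16 is even -> steps_to_one(8)
8 is even -> steps_to_one(4)
4 is even -> steps_to_one(2)
2 is even -> steps_to_one(1)
Reached 1 after 18 steps
= 18


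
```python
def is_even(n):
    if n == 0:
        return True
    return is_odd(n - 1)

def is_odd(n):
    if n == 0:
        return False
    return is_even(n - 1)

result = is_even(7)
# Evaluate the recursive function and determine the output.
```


is_even(7)
= is_odd(6)
= is_even(5)
= is_odd(4)
= is_even(3)
= is_odd(2)
= is_even(1)
= is_odd(0)
n == 0: return False
= False


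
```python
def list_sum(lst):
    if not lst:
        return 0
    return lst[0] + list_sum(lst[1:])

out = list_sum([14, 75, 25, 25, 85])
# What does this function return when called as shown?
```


list_sum([14, 75, 25, 25, 85])
= 14 + list_sum([75, 25, 25, 85])
= 14 + 75 + list_sum([25, 25, 85])
= 14 + 75 + 25 + list_sum([25, 85])
= 14 + 75 + 25 + 25 + list_sum([85])
= 14 + 75 + 25 + 25 + 85 + list_sum([])
= 14 + 75 + 25 + 25 + 85 + 0
= 224


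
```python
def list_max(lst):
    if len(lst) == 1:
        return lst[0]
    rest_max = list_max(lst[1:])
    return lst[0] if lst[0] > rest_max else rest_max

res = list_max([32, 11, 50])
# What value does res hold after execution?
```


list_max([32, 11, 50])
= compare 32 with list_max([11, 50])
= compare 11 with list_max([50])
Base: list_max([50]) = 50
compare 11 with 50: max = 50
compare 32 with 50: max = 50
= 50


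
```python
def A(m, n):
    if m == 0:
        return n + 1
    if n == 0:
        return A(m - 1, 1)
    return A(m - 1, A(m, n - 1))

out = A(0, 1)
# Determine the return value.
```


A(0, 1)
m == 0: return 1 + 1 = 2
= 2


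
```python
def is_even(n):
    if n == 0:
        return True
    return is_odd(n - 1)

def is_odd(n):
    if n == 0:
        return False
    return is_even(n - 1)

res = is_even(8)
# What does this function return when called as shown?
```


is_even(8)
= is_odd(7)
= is_even(6)
= is_odd(5)
= is_even(4)
= is_odd(3)
= is_even(2)
= is_odd(1)
= is_even(0)
n == 0: return True
= True


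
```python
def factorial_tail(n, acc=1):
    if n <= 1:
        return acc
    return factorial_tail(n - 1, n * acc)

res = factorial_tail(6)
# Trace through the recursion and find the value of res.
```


factorial_tail(6, 1)
= factorial_tail(5, 6 * 1) = factorial_tail(5, 6)
= factorial_tail(4, 5 * 6) = factorial_tail(4, 30)
= factorial_tail(3, 4 * 30) = factorial_tail(3, 120)
= factorial_tail(2, 3 * 120) = factorial_tail(2, 360)
= factorial_tail(1, 2 * 360) = factorial_tail(1, 720)
n <= 1, return acc = 720


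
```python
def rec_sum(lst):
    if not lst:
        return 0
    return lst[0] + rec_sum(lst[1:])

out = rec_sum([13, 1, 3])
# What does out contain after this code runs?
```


rec_sum([13, 1, 3])
= 13 + rec_sum([1, 3])
= 13 + 1 + rec_sum([3])
= 13 + 1 + 3 + rec_sum([])
= 13 + 1 + 3 + 0
= 17
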